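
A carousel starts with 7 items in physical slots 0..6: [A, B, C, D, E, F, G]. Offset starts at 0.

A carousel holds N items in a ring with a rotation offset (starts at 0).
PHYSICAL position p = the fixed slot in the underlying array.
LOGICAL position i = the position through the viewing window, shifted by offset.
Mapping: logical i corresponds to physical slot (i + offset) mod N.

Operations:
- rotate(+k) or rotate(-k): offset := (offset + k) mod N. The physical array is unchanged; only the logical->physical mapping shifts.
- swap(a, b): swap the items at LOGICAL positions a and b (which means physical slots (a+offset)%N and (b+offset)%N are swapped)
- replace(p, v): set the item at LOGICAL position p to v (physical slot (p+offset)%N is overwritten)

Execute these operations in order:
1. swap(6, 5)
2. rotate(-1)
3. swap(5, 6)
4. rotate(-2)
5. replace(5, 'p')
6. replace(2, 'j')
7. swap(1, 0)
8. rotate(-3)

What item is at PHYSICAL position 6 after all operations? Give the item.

After op 1 (swap(6, 5)): offset=0, physical=[A,B,C,D,E,G,F], logical=[A,B,C,D,E,G,F]
After op 2 (rotate(-1)): offset=6, physical=[A,B,C,D,E,G,F], logical=[F,A,B,C,D,E,G]
After op 3 (swap(5, 6)): offset=6, physical=[A,B,C,D,G,E,F], logical=[F,A,B,C,D,G,E]
After op 4 (rotate(-2)): offset=4, physical=[A,B,C,D,G,E,F], logical=[G,E,F,A,B,C,D]
After op 5 (replace(5, 'p')): offset=4, physical=[A,B,p,D,G,E,F], logical=[G,E,F,A,B,p,D]
After op 6 (replace(2, 'j')): offset=4, physical=[A,B,p,D,G,E,j], logical=[G,E,j,A,B,p,D]
After op 7 (swap(1, 0)): offset=4, physical=[A,B,p,D,E,G,j], logical=[E,G,j,A,B,p,D]
After op 8 (rotate(-3)): offset=1, physical=[A,B,p,D,E,G,j], logical=[B,p,D,E,G,j,A]

Answer: j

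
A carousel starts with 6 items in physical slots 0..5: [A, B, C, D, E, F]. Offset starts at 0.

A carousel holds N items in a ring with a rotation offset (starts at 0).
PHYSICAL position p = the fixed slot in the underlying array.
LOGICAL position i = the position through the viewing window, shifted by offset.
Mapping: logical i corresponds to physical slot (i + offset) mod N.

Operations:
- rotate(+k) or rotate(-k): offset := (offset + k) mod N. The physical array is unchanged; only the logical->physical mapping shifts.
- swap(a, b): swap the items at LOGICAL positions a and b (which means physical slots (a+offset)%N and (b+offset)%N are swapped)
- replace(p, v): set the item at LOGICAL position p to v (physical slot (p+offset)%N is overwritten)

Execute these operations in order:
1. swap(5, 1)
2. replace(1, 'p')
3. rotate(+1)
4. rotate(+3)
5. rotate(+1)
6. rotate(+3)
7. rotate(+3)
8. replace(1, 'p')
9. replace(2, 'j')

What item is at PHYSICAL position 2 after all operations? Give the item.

Answer: C

Derivation:
After op 1 (swap(5, 1)): offset=0, physical=[A,F,C,D,E,B], logical=[A,F,C,D,E,B]
After op 2 (replace(1, 'p')): offset=0, physical=[A,p,C,D,E,B], logical=[A,p,C,D,E,B]
After op 3 (rotate(+1)): offset=1, physical=[A,p,C,D,E,B], logical=[p,C,D,E,B,A]
After op 4 (rotate(+3)): offset=4, physical=[A,p,C,D,E,B], logical=[E,B,A,p,C,D]
After op 5 (rotate(+1)): offset=5, physical=[A,p,C,D,E,B], logical=[B,A,p,C,D,E]
After op 6 (rotate(+3)): offset=2, physical=[A,p,C,D,E,B], logical=[C,D,E,B,A,p]
After op 7 (rotate(+3)): offset=5, physical=[A,p,C,D,E,B], logical=[B,A,p,C,D,E]
After op 8 (replace(1, 'p')): offset=5, physical=[p,p,C,D,E,B], logical=[B,p,p,C,D,E]
After op 9 (replace(2, 'j')): offset=5, physical=[p,j,C,D,E,B], logical=[B,p,j,C,D,E]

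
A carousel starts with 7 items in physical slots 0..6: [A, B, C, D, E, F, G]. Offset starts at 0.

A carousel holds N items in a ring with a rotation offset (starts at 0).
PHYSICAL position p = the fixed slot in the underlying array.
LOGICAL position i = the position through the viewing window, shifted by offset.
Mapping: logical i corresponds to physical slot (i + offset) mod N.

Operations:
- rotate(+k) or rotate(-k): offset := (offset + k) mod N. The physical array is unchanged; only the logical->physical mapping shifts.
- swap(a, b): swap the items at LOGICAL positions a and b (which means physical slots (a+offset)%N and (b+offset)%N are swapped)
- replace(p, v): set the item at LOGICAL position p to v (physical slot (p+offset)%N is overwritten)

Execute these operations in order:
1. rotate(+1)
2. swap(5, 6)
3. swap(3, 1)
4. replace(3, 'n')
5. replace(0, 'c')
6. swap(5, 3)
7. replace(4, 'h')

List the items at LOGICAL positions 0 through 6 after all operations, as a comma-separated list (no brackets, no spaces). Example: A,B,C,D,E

After op 1 (rotate(+1)): offset=1, physical=[A,B,C,D,E,F,G], logical=[B,C,D,E,F,G,A]
After op 2 (swap(5, 6)): offset=1, physical=[G,B,C,D,E,F,A], logical=[B,C,D,E,F,A,G]
After op 3 (swap(3, 1)): offset=1, physical=[G,B,E,D,C,F,A], logical=[B,E,D,C,F,A,G]
After op 4 (replace(3, 'n')): offset=1, physical=[G,B,E,D,n,F,A], logical=[B,E,D,n,F,A,G]
After op 5 (replace(0, 'c')): offset=1, physical=[G,c,E,D,n,F,A], logical=[c,E,D,n,F,A,G]
After op 6 (swap(5, 3)): offset=1, physical=[G,c,E,D,A,F,n], logical=[c,E,D,A,F,n,G]
After op 7 (replace(4, 'h')): offset=1, physical=[G,c,E,D,A,h,n], logical=[c,E,D,A,h,n,G]

Answer: c,E,D,A,h,n,G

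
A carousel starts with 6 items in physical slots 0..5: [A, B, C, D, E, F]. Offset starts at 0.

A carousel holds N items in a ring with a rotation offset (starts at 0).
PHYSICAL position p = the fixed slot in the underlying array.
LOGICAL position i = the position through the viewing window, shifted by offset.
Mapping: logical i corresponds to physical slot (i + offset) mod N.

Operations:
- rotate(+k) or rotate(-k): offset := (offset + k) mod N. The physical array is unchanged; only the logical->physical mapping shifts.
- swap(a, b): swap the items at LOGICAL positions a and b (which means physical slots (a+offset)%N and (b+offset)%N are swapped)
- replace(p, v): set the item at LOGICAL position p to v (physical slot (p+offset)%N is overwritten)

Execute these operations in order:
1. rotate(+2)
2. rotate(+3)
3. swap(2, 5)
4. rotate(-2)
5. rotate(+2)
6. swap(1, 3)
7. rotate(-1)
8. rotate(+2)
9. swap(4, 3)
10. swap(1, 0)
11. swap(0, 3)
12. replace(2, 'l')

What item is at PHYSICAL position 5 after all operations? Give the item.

After op 1 (rotate(+2)): offset=2, physical=[A,B,C,D,E,F], logical=[C,D,E,F,A,B]
After op 2 (rotate(+3)): offset=5, physical=[A,B,C,D,E,F], logical=[F,A,B,C,D,E]
After op 3 (swap(2, 5)): offset=5, physical=[A,E,C,D,B,F], logical=[F,A,E,C,D,B]
After op 4 (rotate(-2)): offset=3, physical=[A,E,C,D,B,F], logical=[D,B,F,A,E,C]
After op 5 (rotate(+2)): offset=5, physical=[A,E,C,D,B,F], logical=[F,A,E,C,D,B]
After op 6 (swap(1, 3)): offset=5, physical=[C,E,A,D,B,F], logical=[F,C,E,A,D,B]
After op 7 (rotate(-1)): offset=4, physical=[C,E,A,D,B,F], logical=[B,F,C,E,A,D]
After op 8 (rotate(+2)): offset=0, physical=[C,E,A,D,B,F], logical=[C,E,A,D,B,F]
After op 9 (swap(4, 3)): offset=0, physical=[C,E,A,B,D,F], logical=[C,E,A,B,D,F]
After op 10 (swap(1, 0)): offset=0, physical=[E,C,A,B,D,F], logical=[E,C,A,B,D,F]
After op 11 (swap(0, 3)): offset=0, physical=[B,C,A,E,D,F], logical=[B,C,A,E,D,F]
After op 12 (replace(2, 'l')): offset=0, physical=[B,C,l,E,D,F], logical=[B,C,l,E,D,F]

Answer: F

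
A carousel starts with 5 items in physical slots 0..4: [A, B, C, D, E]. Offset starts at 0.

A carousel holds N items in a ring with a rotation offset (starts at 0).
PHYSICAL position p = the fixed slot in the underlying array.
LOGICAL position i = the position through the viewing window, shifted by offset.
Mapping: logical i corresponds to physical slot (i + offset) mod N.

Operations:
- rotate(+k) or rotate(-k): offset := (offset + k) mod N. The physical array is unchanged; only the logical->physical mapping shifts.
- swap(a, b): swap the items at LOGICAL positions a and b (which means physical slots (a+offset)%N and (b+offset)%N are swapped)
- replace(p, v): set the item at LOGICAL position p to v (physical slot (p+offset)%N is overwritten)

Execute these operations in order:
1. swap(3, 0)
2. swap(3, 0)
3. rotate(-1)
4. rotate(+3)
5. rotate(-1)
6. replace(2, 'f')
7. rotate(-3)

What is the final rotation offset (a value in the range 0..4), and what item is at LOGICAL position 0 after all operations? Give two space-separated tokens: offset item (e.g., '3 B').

Answer: 3 f

Derivation:
After op 1 (swap(3, 0)): offset=0, physical=[D,B,C,A,E], logical=[D,B,C,A,E]
After op 2 (swap(3, 0)): offset=0, physical=[A,B,C,D,E], logical=[A,B,C,D,E]
After op 3 (rotate(-1)): offset=4, physical=[A,B,C,D,E], logical=[E,A,B,C,D]
After op 4 (rotate(+3)): offset=2, physical=[A,B,C,D,E], logical=[C,D,E,A,B]
After op 5 (rotate(-1)): offset=1, physical=[A,B,C,D,E], logical=[B,C,D,E,A]
After op 6 (replace(2, 'f')): offset=1, physical=[A,B,C,f,E], logical=[B,C,f,E,A]
After op 7 (rotate(-3)): offset=3, physical=[A,B,C,f,E], logical=[f,E,A,B,C]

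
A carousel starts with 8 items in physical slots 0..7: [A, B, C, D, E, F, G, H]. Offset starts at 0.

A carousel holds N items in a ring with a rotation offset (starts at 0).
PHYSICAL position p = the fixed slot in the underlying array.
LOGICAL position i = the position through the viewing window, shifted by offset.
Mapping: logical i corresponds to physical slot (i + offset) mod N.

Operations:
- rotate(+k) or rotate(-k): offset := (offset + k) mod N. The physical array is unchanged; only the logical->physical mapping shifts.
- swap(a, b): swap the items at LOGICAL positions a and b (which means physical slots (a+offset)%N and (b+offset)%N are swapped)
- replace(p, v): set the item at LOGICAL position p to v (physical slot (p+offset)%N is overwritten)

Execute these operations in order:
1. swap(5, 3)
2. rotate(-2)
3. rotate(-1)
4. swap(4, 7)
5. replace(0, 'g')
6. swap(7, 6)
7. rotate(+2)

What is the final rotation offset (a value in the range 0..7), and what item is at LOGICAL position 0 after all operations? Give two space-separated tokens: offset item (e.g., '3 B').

After op 1 (swap(5, 3)): offset=0, physical=[A,B,C,F,E,D,G,H], logical=[A,B,C,F,E,D,G,H]
After op 2 (rotate(-2)): offset=6, physical=[A,B,C,F,E,D,G,H], logical=[G,H,A,B,C,F,E,D]
After op 3 (rotate(-1)): offset=5, physical=[A,B,C,F,E,D,G,H], logical=[D,G,H,A,B,C,F,E]
After op 4 (swap(4, 7)): offset=5, physical=[A,E,C,F,B,D,G,H], logical=[D,G,H,A,E,C,F,B]
After op 5 (replace(0, 'g')): offset=5, physical=[A,E,C,F,B,g,G,H], logical=[g,G,H,A,E,C,F,B]
After op 6 (swap(7, 6)): offset=5, physical=[A,E,C,B,F,g,G,H], logical=[g,G,H,A,E,C,B,F]
After op 7 (rotate(+2)): offset=7, physical=[A,E,C,B,F,g,G,H], logical=[H,A,E,C,B,F,g,G]

Answer: 7 H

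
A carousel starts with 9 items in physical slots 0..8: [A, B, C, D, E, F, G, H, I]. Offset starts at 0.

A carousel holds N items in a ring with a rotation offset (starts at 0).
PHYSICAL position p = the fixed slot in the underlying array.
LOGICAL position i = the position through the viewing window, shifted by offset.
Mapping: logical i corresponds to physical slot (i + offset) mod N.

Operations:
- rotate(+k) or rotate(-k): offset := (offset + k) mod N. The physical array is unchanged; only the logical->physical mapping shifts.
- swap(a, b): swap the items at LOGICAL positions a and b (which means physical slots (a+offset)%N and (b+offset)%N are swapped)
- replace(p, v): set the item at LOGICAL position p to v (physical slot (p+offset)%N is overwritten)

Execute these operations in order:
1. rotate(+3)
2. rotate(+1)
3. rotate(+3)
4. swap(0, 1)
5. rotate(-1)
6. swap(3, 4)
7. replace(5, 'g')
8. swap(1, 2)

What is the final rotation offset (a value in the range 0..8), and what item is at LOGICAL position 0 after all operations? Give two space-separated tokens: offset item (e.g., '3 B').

Answer: 6 G

Derivation:
After op 1 (rotate(+3)): offset=3, physical=[A,B,C,D,E,F,G,H,I], logical=[D,E,F,G,H,I,A,B,C]
After op 2 (rotate(+1)): offset=4, physical=[A,B,C,D,E,F,G,H,I], logical=[E,F,G,H,I,A,B,C,D]
After op 3 (rotate(+3)): offset=7, physical=[A,B,C,D,E,F,G,H,I], logical=[H,I,A,B,C,D,E,F,G]
After op 4 (swap(0, 1)): offset=7, physical=[A,B,C,D,E,F,G,I,H], logical=[I,H,A,B,C,D,E,F,G]
After op 5 (rotate(-1)): offset=6, physical=[A,B,C,D,E,F,G,I,H], logical=[G,I,H,A,B,C,D,E,F]
After op 6 (swap(3, 4)): offset=6, physical=[B,A,C,D,E,F,G,I,H], logical=[G,I,H,B,A,C,D,E,F]
After op 7 (replace(5, 'g')): offset=6, physical=[B,A,g,D,E,F,G,I,H], logical=[G,I,H,B,A,g,D,E,F]
After op 8 (swap(1, 2)): offset=6, physical=[B,A,g,D,E,F,G,H,I], logical=[G,H,I,B,A,g,D,E,F]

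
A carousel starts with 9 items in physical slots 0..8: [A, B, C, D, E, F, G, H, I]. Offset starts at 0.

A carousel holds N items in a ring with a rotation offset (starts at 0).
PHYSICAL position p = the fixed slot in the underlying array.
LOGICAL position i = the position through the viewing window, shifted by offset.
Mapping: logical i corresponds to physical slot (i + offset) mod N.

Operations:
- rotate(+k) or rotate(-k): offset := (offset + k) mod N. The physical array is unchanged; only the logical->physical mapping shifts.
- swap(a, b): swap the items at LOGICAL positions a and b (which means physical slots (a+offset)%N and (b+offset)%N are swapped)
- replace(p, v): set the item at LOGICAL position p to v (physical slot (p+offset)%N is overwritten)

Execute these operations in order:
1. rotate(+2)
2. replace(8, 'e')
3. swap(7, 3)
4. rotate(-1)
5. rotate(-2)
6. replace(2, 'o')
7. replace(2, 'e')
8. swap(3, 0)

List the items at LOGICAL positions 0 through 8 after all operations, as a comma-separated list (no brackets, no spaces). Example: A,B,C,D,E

After op 1 (rotate(+2)): offset=2, physical=[A,B,C,D,E,F,G,H,I], logical=[C,D,E,F,G,H,I,A,B]
After op 2 (replace(8, 'e')): offset=2, physical=[A,e,C,D,E,F,G,H,I], logical=[C,D,E,F,G,H,I,A,e]
After op 3 (swap(7, 3)): offset=2, physical=[F,e,C,D,E,A,G,H,I], logical=[C,D,E,A,G,H,I,F,e]
After op 4 (rotate(-1)): offset=1, physical=[F,e,C,D,E,A,G,H,I], logical=[e,C,D,E,A,G,H,I,F]
After op 5 (rotate(-2)): offset=8, physical=[F,e,C,D,E,A,G,H,I], logical=[I,F,e,C,D,E,A,G,H]
After op 6 (replace(2, 'o')): offset=8, physical=[F,o,C,D,E,A,G,H,I], logical=[I,F,o,C,D,E,A,G,H]
After op 7 (replace(2, 'e')): offset=8, physical=[F,e,C,D,E,A,G,H,I], logical=[I,F,e,C,D,E,A,G,H]
After op 8 (swap(3, 0)): offset=8, physical=[F,e,I,D,E,A,G,H,C], logical=[C,F,e,I,D,E,A,G,H]

Answer: C,F,e,I,D,E,A,G,H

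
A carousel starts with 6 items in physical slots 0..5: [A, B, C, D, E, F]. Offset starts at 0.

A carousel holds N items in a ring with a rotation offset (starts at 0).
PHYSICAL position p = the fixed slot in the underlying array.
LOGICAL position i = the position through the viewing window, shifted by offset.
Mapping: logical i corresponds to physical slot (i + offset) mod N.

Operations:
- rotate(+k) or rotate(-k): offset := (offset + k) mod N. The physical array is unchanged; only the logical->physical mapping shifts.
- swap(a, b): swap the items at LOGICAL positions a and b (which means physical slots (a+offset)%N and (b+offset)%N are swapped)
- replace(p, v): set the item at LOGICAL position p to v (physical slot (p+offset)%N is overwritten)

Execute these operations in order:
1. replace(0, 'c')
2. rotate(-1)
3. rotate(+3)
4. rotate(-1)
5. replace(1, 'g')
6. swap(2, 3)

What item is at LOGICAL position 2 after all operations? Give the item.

After op 1 (replace(0, 'c')): offset=0, physical=[c,B,C,D,E,F], logical=[c,B,C,D,E,F]
After op 2 (rotate(-1)): offset=5, physical=[c,B,C,D,E,F], logical=[F,c,B,C,D,E]
After op 3 (rotate(+3)): offset=2, physical=[c,B,C,D,E,F], logical=[C,D,E,F,c,B]
After op 4 (rotate(-1)): offset=1, physical=[c,B,C,D,E,F], logical=[B,C,D,E,F,c]
After op 5 (replace(1, 'g')): offset=1, physical=[c,B,g,D,E,F], logical=[B,g,D,E,F,c]
After op 6 (swap(2, 3)): offset=1, physical=[c,B,g,E,D,F], logical=[B,g,E,D,F,c]

Answer: E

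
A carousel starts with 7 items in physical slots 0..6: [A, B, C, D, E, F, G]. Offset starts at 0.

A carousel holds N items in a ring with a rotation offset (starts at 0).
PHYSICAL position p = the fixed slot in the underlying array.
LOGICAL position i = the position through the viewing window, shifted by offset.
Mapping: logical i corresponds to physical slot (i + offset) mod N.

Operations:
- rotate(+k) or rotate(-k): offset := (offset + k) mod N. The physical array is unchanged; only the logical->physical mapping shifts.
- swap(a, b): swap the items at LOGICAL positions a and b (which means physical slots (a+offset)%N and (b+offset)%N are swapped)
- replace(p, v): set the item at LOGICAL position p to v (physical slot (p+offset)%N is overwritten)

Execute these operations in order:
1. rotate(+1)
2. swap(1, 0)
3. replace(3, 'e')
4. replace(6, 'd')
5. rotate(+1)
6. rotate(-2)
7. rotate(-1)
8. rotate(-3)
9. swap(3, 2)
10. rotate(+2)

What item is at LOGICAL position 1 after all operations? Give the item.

Answer: F

Derivation:
After op 1 (rotate(+1)): offset=1, physical=[A,B,C,D,E,F,G], logical=[B,C,D,E,F,G,A]
After op 2 (swap(1, 0)): offset=1, physical=[A,C,B,D,E,F,G], logical=[C,B,D,E,F,G,A]
After op 3 (replace(3, 'e')): offset=1, physical=[A,C,B,D,e,F,G], logical=[C,B,D,e,F,G,A]
After op 4 (replace(6, 'd')): offset=1, physical=[d,C,B,D,e,F,G], logical=[C,B,D,e,F,G,d]
After op 5 (rotate(+1)): offset=2, physical=[d,C,B,D,e,F,G], logical=[B,D,e,F,G,d,C]
After op 6 (rotate(-2)): offset=0, physical=[d,C,B,D,e,F,G], logical=[d,C,B,D,e,F,G]
After op 7 (rotate(-1)): offset=6, physical=[d,C,B,D,e,F,G], logical=[G,d,C,B,D,e,F]
After op 8 (rotate(-3)): offset=3, physical=[d,C,B,D,e,F,G], logical=[D,e,F,G,d,C,B]
After op 9 (swap(3, 2)): offset=3, physical=[d,C,B,D,e,G,F], logical=[D,e,G,F,d,C,B]
After op 10 (rotate(+2)): offset=5, physical=[d,C,B,D,e,G,F], logical=[G,F,d,C,B,D,e]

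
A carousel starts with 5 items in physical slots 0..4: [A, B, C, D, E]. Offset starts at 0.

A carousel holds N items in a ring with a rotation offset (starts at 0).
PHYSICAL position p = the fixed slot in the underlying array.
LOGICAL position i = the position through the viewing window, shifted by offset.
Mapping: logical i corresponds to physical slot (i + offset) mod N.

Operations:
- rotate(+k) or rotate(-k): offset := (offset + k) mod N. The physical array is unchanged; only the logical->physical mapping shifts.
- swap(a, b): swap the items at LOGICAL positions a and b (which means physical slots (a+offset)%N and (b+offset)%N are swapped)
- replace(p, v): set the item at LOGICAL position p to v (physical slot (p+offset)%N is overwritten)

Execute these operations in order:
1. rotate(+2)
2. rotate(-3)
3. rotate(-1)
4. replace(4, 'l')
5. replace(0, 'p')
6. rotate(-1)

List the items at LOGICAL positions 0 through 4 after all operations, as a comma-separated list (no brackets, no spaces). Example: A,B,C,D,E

Answer: l,p,E,A,B

Derivation:
After op 1 (rotate(+2)): offset=2, physical=[A,B,C,D,E], logical=[C,D,E,A,B]
After op 2 (rotate(-3)): offset=4, physical=[A,B,C,D,E], logical=[E,A,B,C,D]
After op 3 (rotate(-1)): offset=3, physical=[A,B,C,D,E], logical=[D,E,A,B,C]
After op 4 (replace(4, 'l')): offset=3, physical=[A,B,l,D,E], logical=[D,E,A,B,l]
After op 5 (replace(0, 'p')): offset=3, physical=[A,B,l,p,E], logical=[p,E,A,B,l]
After op 6 (rotate(-1)): offset=2, physical=[A,B,l,p,E], logical=[l,p,E,A,B]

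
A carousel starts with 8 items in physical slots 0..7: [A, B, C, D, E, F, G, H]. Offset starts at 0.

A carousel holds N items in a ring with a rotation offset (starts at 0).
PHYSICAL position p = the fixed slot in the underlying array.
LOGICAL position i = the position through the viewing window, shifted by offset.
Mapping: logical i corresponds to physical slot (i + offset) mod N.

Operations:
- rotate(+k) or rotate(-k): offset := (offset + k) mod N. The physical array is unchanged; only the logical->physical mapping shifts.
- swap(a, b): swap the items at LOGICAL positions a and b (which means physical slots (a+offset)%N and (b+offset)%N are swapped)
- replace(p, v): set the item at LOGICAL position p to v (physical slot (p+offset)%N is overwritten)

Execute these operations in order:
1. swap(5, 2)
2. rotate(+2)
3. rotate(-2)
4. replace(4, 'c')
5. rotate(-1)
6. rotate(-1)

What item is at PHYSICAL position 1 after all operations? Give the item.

Answer: B

Derivation:
After op 1 (swap(5, 2)): offset=0, physical=[A,B,F,D,E,C,G,H], logical=[A,B,F,D,E,C,G,H]
After op 2 (rotate(+2)): offset=2, physical=[A,B,F,D,E,C,G,H], logical=[F,D,E,C,G,H,A,B]
After op 3 (rotate(-2)): offset=0, physical=[A,B,F,D,E,C,G,H], logical=[A,B,F,D,E,C,G,H]
After op 4 (replace(4, 'c')): offset=0, physical=[A,B,F,D,c,C,G,H], logical=[A,B,F,D,c,C,G,H]
After op 5 (rotate(-1)): offset=7, physical=[A,B,F,D,c,C,G,H], logical=[H,A,B,F,D,c,C,G]
After op 6 (rotate(-1)): offset=6, physical=[A,B,F,D,c,C,G,H], logical=[G,H,A,B,F,D,c,C]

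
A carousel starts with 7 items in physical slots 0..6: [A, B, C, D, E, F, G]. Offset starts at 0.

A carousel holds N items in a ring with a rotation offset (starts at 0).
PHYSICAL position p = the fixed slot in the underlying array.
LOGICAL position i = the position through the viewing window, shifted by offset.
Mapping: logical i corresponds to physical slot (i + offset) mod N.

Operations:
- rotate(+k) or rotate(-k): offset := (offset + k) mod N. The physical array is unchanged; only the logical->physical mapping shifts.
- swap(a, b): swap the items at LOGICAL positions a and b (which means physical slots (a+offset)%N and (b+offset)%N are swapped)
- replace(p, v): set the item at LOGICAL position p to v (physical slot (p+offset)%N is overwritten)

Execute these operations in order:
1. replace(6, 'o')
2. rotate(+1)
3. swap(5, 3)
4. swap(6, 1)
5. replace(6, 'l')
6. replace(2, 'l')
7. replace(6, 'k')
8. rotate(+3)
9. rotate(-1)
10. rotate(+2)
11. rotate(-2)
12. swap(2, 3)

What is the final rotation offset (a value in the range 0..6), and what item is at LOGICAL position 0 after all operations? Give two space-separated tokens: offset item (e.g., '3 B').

After op 1 (replace(6, 'o')): offset=0, physical=[A,B,C,D,E,F,o], logical=[A,B,C,D,E,F,o]
After op 2 (rotate(+1)): offset=1, physical=[A,B,C,D,E,F,o], logical=[B,C,D,E,F,o,A]
After op 3 (swap(5, 3)): offset=1, physical=[A,B,C,D,o,F,E], logical=[B,C,D,o,F,E,A]
After op 4 (swap(6, 1)): offset=1, physical=[C,B,A,D,o,F,E], logical=[B,A,D,o,F,E,C]
After op 5 (replace(6, 'l')): offset=1, physical=[l,B,A,D,o,F,E], logical=[B,A,D,o,F,E,l]
After op 6 (replace(2, 'l')): offset=1, physical=[l,B,A,l,o,F,E], logical=[B,A,l,o,F,E,l]
After op 7 (replace(6, 'k')): offset=1, physical=[k,B,A,l,o,F,E], logical=[B,A,l,o,F,E,k]
After op 8 (rotate(+3)): offset=4, physical=[k,B,A,l,o,F,E], logical=[o,F,E,k,B,A,l]
After op 9 (rotate(-1)): offset=3, physical=[k,B,A,l,o,F,E], logical=[l,o,F,E,k,B,A]
After op 10 (rotate(+2)): offset=5, physical=[k,B,A,l,o,F,E], logical=[F,E,k,B,A,l,o]
After op 11 (rotate(-2)): offset=3, physical=[k,B,A,l,o,F,E], logical=[l,o,F,E,k,B,A]
After op 12 (swap(2, 3)): offset=3, physical=[k,B,A,l,o,E,F], logical=[l,o,E,F,k,B,A]

Answer: 3 l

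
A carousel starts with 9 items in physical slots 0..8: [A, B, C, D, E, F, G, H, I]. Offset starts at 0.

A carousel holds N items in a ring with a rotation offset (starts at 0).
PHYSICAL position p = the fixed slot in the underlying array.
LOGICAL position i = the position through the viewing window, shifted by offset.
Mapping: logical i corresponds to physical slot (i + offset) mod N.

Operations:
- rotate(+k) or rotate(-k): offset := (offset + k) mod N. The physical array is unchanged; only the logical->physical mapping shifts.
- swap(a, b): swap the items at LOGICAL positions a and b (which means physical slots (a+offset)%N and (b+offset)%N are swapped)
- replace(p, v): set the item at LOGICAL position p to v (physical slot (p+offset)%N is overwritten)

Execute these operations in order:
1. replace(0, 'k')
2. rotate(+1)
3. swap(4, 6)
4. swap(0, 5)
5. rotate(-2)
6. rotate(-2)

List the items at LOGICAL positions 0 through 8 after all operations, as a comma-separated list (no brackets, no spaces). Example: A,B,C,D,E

After op 1 (replace(0, 'k')): offset=0, physical=[k,B,C,D,E,F,G,H,I], logical=[k,B,C,D,E,F,G,H,I]
After op 2 (rotate(+1)): offset=1, physical=[k,B,C,D,E,F,G,H,I], logical=[B,C,D,E,F,G,H,I,k]
After op 3 (swap(4, 6)): offset=1, physical=[k,B,C,D,E,H,G,F,I], logical=[B,C,D,E,H,G,F,I,k]
After op 4 (swap(0, 5)): offset=1, physical=[k,G,C,D,E,H,B,F,I], logical=[G,C,D,E,H,B,F,I,k]
After op 5 (rotate(-2)): offset=8, physical=[k,G,C,D,E,H,B,F,I], logical=[I,k,G,C,D,E,H,B,F]
After op 6 (rotate(-2)): offset=6, physical=[k,G,C,D,E,H,B,F,I], logical=[B,F,I,k,G,C,D,E,H]

Answer: B,F,I,k,G,C,D,E,H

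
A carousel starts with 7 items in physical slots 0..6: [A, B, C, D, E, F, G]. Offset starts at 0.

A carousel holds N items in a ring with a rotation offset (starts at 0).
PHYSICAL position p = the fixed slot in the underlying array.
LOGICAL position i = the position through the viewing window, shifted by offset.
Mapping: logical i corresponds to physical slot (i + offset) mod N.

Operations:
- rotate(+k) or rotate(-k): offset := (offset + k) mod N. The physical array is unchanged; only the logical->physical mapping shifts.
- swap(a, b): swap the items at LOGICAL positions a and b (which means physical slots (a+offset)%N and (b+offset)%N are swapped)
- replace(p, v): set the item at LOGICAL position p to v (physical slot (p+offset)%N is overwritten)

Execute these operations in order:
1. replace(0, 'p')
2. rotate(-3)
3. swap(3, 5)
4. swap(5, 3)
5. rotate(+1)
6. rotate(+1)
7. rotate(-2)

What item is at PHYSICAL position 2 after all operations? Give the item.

Answer: C

Derivation:
After op 1 (replace(0, 'p')): offset=0, physical=[p,B,C,D,E,F,G], logical=[p,B,C,D,E,F,G]
After op 2 (rotate(-3)): offset=4, physical=[p,B,C,D,E,F,G], logical=[E,F,G,p,B,C,D]
After op 3 (swap(3, 5)): offset=4, physical=[C,B,p,D,E,F,G], logical=[E,F,G,C,B,p,D]
After op 4 (swap(5, 3)): offset=4, physical=[p,B,C,D,E,F,G], logical=[E,F,G,p,B,C,D]
After op 5 (rotate(+1)): offset=5, physical=[p,B,C,D,E,F,G], logical=[F,G,p,B,C,D,E]
After op 6 (rotate(+1)): offset=6, physical=[p,B,C,D,E,F,G], logical=[G,p,B,C,D,E,F]
After op 7 (rotate(-2)): offset=4, physical=[p,B,C,D,E,F,G], logical=[E,F,G,p,B,C,D]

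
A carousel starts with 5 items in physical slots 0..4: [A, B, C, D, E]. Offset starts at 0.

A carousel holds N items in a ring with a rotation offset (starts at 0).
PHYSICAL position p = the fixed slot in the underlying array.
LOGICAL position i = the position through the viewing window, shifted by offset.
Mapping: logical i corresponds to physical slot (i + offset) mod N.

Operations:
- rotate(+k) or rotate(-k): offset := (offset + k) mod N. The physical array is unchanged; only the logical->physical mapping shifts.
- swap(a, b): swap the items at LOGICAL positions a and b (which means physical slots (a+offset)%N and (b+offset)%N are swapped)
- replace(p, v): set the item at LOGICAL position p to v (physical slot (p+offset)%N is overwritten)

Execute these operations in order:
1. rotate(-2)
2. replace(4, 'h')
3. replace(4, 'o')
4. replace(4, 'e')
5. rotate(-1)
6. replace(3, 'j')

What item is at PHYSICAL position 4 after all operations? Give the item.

After op 1 (rotate(-2)): offset=3, physical=[A,B,C,D,E], logical=[D,E,A,B,C]
After op 2 (replace(4, 'h')): offset=3, physical=[A,B,h,D,E], logical=[D,E,A,B,h]
After op 3 (replace(4, 'o')): offset=3, physical=[A,B,o,D,E], logical=[D,E,A,B,o]
After op 4 (replace(4, 'e')): offset=3, physical=[A,B,e,D,E], logical=[D,E,A,B,e]
After op 5 (rotate(-1)): offset=2, physical=[A,B,e,D,E], logical=[e,D,E,A,B]
After op 6 (replace(3, 'j')): offset=2, physical=[j,B,e,D,E], logical=[e,D,E,j,B]

Answer: E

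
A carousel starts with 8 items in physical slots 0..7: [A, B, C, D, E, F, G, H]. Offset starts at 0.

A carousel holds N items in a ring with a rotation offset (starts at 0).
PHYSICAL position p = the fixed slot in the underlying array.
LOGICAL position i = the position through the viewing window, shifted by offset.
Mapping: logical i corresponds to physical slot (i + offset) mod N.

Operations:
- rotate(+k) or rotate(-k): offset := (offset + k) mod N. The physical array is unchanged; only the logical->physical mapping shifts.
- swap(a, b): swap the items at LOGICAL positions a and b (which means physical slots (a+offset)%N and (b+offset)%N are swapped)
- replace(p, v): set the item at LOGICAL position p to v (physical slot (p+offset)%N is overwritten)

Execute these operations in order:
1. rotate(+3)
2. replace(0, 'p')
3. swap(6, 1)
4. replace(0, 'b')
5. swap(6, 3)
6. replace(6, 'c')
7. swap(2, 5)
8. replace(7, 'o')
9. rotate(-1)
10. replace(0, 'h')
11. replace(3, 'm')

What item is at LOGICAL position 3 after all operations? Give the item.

Answer: m

Derivation:
After op 1 (rotate(+3)): offset=3, physical=[A,B,C,D,E,F,G,H], logical=[D,E,F,G,H,A,B,C]
After op 2 (replace(0, 'p')): offset=3, physical=[A,B,C,p,E,F,G,H], logical=[p,E,F,G,H,A,B,C]
After op 3 (swap(6, 1)): offset=3, physical=[A,E,C,p,B,F,G,H], logical=[p,B,F,G,H,A,E,C]
After op 4 (replace(0, 'b')): offset=3, physical=[A,E,C,b,B,F,G,H], logical=[b,B,F,G,H,A,E,C]
After op 5 (swap(6, 3)): offset=3, physical=[A,G,C,b,B,F,E,H], logical=[b,B,F,E,H,A,G,C]
After op 6 (replace(6, 'c')): offset=3, physical=[A,c,C,b,B,F,E,H], logical=[b,B,F,E,H,A,c,C]
After op 7 (swap(2, 5)): offset=3, physical=[F,c,C,b,B,A,E,H], logical=[b,B,A,E,H,F,c,C]
After op 8 (replace(7, 'o')): offset=3, physical=[F,c,o,b,B,A,E,H], logical=[b,B,A,E,H,F,c,o]
After op 9 (rotate(-1)): offset=2, physical=[F,c,o,b,B,A,E,H], logical=[o,b,B,A,E,H,F,c]
After op 10 (replace(0, 'h')): offset=2, physical=[F,c,h,b,B,A,E,H], logical=[h,b,B,A,E,H,F,c]
After op 11 (replace(3, 'm')): offset=2, physical=[F,c,h,b,B,m,E,H], logical=[h,b,B,m,E,H,F,c]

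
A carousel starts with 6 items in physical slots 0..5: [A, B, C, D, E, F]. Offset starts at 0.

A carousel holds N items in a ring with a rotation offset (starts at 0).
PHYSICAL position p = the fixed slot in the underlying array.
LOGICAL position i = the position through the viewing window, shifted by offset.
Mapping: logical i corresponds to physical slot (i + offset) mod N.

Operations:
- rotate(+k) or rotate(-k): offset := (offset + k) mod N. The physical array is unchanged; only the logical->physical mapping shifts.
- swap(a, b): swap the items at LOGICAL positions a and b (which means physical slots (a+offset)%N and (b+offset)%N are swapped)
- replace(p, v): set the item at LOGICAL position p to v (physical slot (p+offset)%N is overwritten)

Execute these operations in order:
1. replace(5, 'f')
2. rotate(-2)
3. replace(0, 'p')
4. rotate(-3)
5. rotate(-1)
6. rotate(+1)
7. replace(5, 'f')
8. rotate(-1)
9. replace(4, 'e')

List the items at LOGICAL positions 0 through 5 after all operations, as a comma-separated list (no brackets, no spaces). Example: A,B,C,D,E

Answer: f,B,C,D,e,f

Derivation:
After op 1 (replace(5, 'f')): offset=0, physical=[A,B,C,D,E,f], logical=[A,B,C,D,E,f]
After op 2 (rotate(-2)): offset=4, physical=[A,B,C,D,E,f], logical=[E,f,A,B,C,D]
After op 3 (replace(0, 'p')): offset=4, physical=[A,B,C,D,p,f], logical=[p,f,A,B,C,D]
After op 4 (rotate(-3)): offset=1, physical=[A,B,C,D,p,f], logical=[B,C,D,p,f,A]
After op 5 (rotate(-1)): offset=0, physical=[A,B,C,D,p,f], logical=[A,B,C,D,p,f]
After op 6 (rotate(+1)): offset=1, physical=[A,B,C,D,p,f], logical=[B,C,D,p,f,A]
After op 7 (replace(5, 'f')): offset=1, physical=[f,B,C,D,p,f], logical=[B,C,D,p,f,f]
After op 8 (rotate(-1)): offset=0, physical=[f,B,C,D,p,f], logical=[f,B,C,D,p,f]
After op 9 (replace(4, 'e')): offset=0, physical=[f,B,C,D,e,f], logical=[f,B,C,D,e,f]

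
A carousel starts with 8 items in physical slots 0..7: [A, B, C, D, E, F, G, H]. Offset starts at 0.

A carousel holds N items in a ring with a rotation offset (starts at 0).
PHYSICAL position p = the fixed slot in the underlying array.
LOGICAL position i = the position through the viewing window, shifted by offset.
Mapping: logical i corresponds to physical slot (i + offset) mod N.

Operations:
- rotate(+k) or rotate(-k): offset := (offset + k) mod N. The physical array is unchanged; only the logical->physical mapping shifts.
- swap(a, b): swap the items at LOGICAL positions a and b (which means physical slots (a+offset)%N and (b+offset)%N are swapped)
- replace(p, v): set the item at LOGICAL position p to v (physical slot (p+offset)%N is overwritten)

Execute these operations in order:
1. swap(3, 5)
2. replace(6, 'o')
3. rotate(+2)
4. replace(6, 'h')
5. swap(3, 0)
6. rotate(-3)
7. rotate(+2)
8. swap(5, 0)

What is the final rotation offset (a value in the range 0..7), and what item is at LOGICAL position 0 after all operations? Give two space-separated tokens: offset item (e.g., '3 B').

After op 1 (swap(3, 5)): offset=0, physical=[A,B,C,F,E,D,G,H], logical=[A,B,C,F,E,D,G,H]
After op 2 (replace(6, 'o')): offset=0, physical=[A,B,C,F,E,D,o,H], logical=[A,B,C,F,E,D,o,H]
After op 3 (rotate(+2)): offset=2, physical=[A,B,C,F,E,D,o,H], logical=[C,F,E,D,o,H,A,B]
After op 4 (replace(6, 'h')): offset=2, physical=[h,B,C,F,E,D,o,H], logical=[C,F,E,D,o,H,h,B]
After op 5 (swap(3, 0)): offset=2, physical=[h,B,D,F,E,C,o,H], logical=[D,F,E,C,o,H,h,B]
After op 6 (rotate(-3)): offset=7, physical=[h,B,D,F,E,C,o,H], logical=[H,h,B,D,F,E,C,o]
After op 7 (rotate(+2)): offset=1, physical=[h,B,D,F,E,C,o,H], logical=[B,D,F,E,C,o,H,h]
After op 8 (swap(5, 0)): offset=1, physical=[h,o,D,F,E,C,B,H], logical=[o,D,F,E,C,B,H,h]

Answer: 1 o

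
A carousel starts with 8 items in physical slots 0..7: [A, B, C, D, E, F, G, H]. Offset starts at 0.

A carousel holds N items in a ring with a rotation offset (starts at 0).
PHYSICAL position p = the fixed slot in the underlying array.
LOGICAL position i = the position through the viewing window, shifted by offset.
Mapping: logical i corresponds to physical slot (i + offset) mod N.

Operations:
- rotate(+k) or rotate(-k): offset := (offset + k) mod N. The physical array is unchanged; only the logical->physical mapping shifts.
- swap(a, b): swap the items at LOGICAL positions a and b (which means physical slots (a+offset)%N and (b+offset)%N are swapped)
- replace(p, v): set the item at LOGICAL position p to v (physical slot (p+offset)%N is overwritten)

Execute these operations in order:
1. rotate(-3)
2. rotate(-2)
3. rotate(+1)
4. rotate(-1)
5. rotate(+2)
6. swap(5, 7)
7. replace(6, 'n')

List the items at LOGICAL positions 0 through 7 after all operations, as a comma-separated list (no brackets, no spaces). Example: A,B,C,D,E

Answer: F,G,H,A,B,E,n,C

Derivation:
After op 1 (rotate(-3)): offset=5, physical=[A,B,C,D,E,F,G,H], logical=[F,G,H,A,B,C,D,E]
After op 2 (rotate(-2)): offset=3, physical=[A,B,C,D,E,F,G,H], logical=[D,E,F,G,H,A,B,C]
After op 3 (rotate(+1)): offset=4, physical=[A,B,C,D,E,F,G,H], logical=[E,F,G,H,A,B,C,D]
After op 4 (rotate(-1)): offset=3, physical=[A,B,C,D,E,F,G,H], logical=[D,E,F,G,H,A,B,C]
After op 5 (rotate(+2)): offset=5, physical=[A,B,C,D,E,F,G,H], logical=[F,G,H,A,B,C,D,E]
After op 6 (swap(5, 7)): offset=5, physical=[A,B,E,D,C,F,G,H], logical=[F,G,H,A,B,E,D,C]
After op 7 (replace(6, 'n')): offset=5, physical=[A,B,E,n,C,F,G,H], logical=[F,G,H,A,B,E,n,C]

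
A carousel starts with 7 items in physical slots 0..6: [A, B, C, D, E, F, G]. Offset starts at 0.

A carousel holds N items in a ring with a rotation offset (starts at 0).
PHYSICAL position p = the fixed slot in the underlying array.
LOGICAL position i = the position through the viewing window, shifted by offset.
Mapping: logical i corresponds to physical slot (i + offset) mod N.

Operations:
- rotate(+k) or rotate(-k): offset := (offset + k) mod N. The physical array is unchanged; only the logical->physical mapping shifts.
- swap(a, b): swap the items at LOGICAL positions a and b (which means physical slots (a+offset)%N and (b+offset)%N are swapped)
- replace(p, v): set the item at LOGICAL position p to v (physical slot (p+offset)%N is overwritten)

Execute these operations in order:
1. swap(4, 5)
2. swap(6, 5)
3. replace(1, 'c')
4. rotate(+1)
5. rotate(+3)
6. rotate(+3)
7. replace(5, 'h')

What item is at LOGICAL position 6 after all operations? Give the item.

After op 1 (swap(4, 5)): offset=0, physical=[A,B,C,D,F,E,G], logical=[A,B,C,D,F,E,G]
After op 2 (swap(6, 5)): offset=0, physical=[A,B,C,D,F,G,E], logical=[A,B,C,D,F,G,E]
After op 3 (replace(1, 'c')): offset=0, physical=[A,c,C,D,F,G,E], logical=[A,c,C,D,F,G,E]
After op 4 (rotate(+1)): offset=1, physical=[A,c,C,D,F,G,E], logical=[c,C,D,F,G,E,A]
After op 5 (rotate(+3)): offset=4, physical=[A,c,C,D,F,G,E], logical=[F,G,E,A,c,C,D]
After op 6 (rotate(+3)): offset=0, physical=[A,c,C,D,F,G,E], logical=[A,c,C,D,F,G,E]
After op 7 (replace(5, 'h')): offset=0, physical=[A,c,C,D,F,h,E], logical=[A,c,C,D,F,h,E]

Answer: E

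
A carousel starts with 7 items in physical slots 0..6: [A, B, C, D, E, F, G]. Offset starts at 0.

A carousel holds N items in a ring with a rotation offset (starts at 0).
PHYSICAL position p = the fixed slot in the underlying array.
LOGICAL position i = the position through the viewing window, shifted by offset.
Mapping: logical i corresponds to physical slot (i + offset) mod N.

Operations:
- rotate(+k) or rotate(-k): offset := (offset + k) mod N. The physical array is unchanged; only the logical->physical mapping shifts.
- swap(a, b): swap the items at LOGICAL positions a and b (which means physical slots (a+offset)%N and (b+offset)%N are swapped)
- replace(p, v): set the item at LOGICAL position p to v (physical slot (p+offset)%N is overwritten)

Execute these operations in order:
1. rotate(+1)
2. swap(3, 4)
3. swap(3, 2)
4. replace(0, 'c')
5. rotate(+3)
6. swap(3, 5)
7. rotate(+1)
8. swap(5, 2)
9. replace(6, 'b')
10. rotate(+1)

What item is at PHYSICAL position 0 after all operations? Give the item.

Answer: F

Derivation:
After op 1 (rotate(+1)): offset=1, physical=[A,B,C,D,E,F,G], logical=[B,C,D,E,F,G,A]
After op 2 (swap(3, 4)): offset=1, physical=[A,B,C,D,F,E,G], logical=[B,C,D,F,E,G,A]
After op 3 (swap(3, 2)): offset=1, physical=[A,B,C,F,D,E,G], logical=[B,C,F,D,E,G,A]
After op 4 (replace(0, 'c')): offset=1, physical=[A,c,C,F,D,E,G], logical=[c,C,F,D,E,G,A]
After op 5 (rotate(+3)): offset=4, physical=[A,c,C,F,D,E,G], logical=[D,E,G,A,c,C,F]
After op 6 (swap(3, 5)): offset=4, physical=[C,c,A,F,D,E,G], logical=[D,E,G,C,c,A,F]
After op 7 (rotate(+1)): offset=5, physical=[C,c,A,F,D,E,G], logical=[E,G,C,c,A,F,D]
After op 8 (swap(5, 2)): offset=5, physical=[F,c,A,C,D,E,G], logical=[E,G,F,c,A,C,D]
After op 9 (replace(6, 'b')): offset=5, physical=[F,c,A,C,b,E,G], logical=[E,G,F,c,A,C,b]
After op 10 (rotate(+1)): offset=6, physical=[F,c,A,C,b,E,G], logical=[G,F,c,A,C,b,E]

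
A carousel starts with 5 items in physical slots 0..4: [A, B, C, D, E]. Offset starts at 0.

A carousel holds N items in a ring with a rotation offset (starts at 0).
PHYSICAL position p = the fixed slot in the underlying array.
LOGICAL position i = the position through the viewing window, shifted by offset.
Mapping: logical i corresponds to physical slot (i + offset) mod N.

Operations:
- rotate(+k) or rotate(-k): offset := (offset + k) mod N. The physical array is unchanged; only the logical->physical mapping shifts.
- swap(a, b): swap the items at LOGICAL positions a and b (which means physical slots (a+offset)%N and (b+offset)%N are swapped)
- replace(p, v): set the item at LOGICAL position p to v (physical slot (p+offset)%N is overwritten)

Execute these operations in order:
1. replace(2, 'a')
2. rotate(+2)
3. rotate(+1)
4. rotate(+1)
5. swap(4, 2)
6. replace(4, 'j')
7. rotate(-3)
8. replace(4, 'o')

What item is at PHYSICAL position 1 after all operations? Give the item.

After op 1 (replace(2, 'a')): offset=0, physical=[A,B,a,D,E], logical=[A,B,a,D,E]
After op 2 (rotate(+2)): offset=2, physical=[A,B,a,D,E], logical=[a,D,E,A,B]
After op 3 (rotate(+1)): offset=3, physical=[A,B,a,D,E], logical=[D,E,A,B,a]
After op 4 (rotate(+1)): offset=4, physical=[A,B,a,D,E], logical=[E,A,B,a,D]
After op 5 (swap(4, 2)): offset=4, physical=[A,D,a,B,E], logical=[E,A,D,a,B]
After op 6 (replace(4, 'j')): offset=4, physical=[A,D,a,j,E], logical=[E,A,D,a,j]
After op 7 (rotate(-3)): offset=1, physical=[A,D,a,j,E], logical=[D,a,j,E,A]
After op 8 (replace(4, 'o')): offset=1, physical=[o,D,a,j,E], logical=[D,a,j,E,o]

Answer: D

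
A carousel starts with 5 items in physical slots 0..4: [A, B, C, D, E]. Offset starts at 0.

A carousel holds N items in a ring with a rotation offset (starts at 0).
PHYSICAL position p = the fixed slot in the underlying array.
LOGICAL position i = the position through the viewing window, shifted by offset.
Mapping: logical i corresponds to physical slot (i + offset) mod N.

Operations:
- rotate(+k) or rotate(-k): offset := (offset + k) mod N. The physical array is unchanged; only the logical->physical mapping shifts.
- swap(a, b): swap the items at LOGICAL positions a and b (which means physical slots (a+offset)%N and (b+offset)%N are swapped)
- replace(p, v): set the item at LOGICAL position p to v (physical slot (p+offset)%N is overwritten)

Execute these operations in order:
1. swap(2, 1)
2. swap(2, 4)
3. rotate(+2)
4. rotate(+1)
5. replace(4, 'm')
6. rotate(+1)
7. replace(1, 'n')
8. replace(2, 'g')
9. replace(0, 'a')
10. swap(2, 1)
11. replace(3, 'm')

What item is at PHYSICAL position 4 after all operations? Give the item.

Answer: a

Derivation:
After op 1 (swap(2, 1)): offset=0, physical=[A,C,B,D,E], logical=[A,C,B,D,E]
After op 2 (swap(2, 4)): offset=0, physical=[A,C,E,D,B], logical=[A,C,E,D,B]
After op 3 (rotate(+2)): offset=2, physical=[A,C,E,D,B], logical=[E,D,B,A,C]
After op 4 (rotate(+1)): offset=3, physical=[A,C,E,D,B], logical=[D,B,A,C,E]
After op 5 (replace(4, 'm')): offset=3, physical=[A,C,m,D,B], logical=[D,B,A,C,m]
After op 6 (rotate(+1)): offset=4, physical=[A,C,m,D,B], logical=[B,A,C,m,D]
After op 7 (replace(1, 'n')): offset=4, physical=[n,C,m,D,B], logical=[B,n,C,m,D]
After op 8 (replace(2, 'g')): offset=4, physical=[n,g,m,D,B], logical=[B,n,g,m,D]
After op 9 (replace(0, 'a')): offset=4, physical=[n,g,m,D,a], logical=[a,n,g,m,D]
After op 10 (swap(2, 1)): offset=4, physical=[g,n,m,D,a], logical=[a,g,n,m,D]
After op 11 (replace(3, 'm')): offset=4, physical=[g,n,m,D,a], logical=[a,g,n,m,D]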